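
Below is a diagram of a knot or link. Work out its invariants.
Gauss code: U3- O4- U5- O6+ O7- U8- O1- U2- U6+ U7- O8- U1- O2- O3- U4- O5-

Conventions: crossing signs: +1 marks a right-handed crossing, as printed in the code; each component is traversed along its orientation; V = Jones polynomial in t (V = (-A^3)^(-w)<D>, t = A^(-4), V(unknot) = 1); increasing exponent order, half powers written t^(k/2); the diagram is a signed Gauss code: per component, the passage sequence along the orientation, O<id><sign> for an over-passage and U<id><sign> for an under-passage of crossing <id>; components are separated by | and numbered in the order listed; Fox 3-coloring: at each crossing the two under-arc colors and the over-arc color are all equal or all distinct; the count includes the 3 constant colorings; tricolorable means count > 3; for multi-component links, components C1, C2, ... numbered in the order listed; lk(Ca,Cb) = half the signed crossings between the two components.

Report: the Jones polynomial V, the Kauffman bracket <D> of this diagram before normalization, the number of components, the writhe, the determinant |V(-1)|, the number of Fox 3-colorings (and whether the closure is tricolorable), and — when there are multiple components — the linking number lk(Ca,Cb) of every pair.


Jones polynomial: V(t) = t^-8 - 2t^-7 + t^-6 - 2t^-5 + 2t^-4 + t^-2
<D> = A^-10 + 2A^-2 - 2A^2 + A^6 - 2A^10 + A^14; writhe -6
components 1, writhe -6 (8 crossings)
3-colorings: 27 of 3^8, det 9 — tricolorable
note: w = -6 shifts under R1 moves; the (-A^3)^(6) factor cancels that in V


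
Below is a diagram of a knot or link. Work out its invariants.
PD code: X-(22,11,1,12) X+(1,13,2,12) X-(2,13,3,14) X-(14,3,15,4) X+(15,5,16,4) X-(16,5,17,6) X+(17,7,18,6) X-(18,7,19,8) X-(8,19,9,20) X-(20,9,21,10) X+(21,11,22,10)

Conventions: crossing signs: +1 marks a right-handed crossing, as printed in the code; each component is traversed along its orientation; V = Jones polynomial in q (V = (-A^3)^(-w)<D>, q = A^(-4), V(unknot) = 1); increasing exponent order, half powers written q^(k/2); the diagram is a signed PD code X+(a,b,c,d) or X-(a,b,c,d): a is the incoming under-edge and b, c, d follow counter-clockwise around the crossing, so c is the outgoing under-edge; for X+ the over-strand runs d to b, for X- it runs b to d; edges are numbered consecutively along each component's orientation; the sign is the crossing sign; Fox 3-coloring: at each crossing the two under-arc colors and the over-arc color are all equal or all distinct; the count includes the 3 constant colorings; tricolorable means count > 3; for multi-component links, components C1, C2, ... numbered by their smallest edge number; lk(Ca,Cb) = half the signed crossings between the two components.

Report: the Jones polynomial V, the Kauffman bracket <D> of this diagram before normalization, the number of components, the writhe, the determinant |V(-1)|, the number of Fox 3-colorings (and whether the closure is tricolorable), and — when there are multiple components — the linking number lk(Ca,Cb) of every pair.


Jones polynomial: V(q) = -q^-4 + q^-3 + q^-1
<D> = -A^-5 - A^3 + A^7; writhe -3
components 1, writhe -3 (11 crossings)
3-colorings: 9 of 3^11, det 3 — tricolorable
note: det 3 = |V(-1)|; divisible by 3, so tricolorable


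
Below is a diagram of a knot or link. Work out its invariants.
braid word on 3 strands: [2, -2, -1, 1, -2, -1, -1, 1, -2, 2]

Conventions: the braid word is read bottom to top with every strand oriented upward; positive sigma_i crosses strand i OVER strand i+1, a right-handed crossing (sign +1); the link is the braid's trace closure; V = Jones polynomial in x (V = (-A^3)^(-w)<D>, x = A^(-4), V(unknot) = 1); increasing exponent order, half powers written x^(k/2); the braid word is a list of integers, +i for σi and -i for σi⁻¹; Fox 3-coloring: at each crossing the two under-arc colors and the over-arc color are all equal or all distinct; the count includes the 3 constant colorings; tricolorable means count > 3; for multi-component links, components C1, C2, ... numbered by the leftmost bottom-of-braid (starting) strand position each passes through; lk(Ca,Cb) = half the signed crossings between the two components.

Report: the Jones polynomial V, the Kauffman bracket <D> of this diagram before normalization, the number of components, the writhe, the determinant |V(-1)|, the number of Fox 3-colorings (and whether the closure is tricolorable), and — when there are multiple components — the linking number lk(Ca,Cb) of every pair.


V = 1
<D> = A^-6 (w = -2)
1 component over 10 crossings, w = -2
3 Fox colorings among 3^10, |V(-1)| = 1: not tricolorable
why: w = -2 shifts under R1 moves; the (-A^3)^(2) factor cancels that in V


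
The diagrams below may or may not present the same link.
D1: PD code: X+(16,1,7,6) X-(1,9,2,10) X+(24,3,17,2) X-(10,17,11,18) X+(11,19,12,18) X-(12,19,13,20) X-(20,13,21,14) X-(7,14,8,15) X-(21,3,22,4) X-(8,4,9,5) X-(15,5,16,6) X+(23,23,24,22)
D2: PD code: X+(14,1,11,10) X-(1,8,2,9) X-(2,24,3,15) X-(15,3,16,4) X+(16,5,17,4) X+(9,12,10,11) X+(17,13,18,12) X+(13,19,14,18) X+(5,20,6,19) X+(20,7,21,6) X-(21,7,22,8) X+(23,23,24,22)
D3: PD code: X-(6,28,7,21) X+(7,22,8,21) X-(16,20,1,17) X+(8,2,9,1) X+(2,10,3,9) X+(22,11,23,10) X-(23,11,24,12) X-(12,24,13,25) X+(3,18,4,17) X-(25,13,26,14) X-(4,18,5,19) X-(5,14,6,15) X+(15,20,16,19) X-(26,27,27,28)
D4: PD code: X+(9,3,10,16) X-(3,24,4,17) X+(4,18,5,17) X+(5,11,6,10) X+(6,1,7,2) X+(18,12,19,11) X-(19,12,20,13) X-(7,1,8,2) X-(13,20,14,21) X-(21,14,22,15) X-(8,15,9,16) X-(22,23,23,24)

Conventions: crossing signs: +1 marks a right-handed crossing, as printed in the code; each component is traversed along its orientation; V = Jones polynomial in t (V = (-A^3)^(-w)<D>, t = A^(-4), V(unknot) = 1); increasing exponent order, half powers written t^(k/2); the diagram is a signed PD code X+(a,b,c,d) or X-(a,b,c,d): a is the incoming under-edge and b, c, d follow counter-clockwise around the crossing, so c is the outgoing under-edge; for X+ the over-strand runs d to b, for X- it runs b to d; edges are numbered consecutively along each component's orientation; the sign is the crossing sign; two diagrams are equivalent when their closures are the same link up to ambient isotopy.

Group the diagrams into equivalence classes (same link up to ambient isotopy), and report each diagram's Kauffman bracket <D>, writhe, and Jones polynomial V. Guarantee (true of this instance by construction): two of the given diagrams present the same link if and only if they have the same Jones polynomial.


equivalence classes: {D1} | {D2} | {D3, D4}
D1 (bracket A^-8 + 2 + A^8; 12 crossings at w = -4): V = t^-5 + 2t^-3 + t^-1
V(D2) = t + 2t^3 + t^5  (w +4, c 12, <D> = A^-8 + 2 + A^8)
D3 (bracket A^-6 + A^-2 + A^2 + A^6; 14 crossings at w = -2): V = t^-3 + t^-2 + t^-1 + 1
D4 (bracket A^-6 + A^-2 + A^2 + A^6; 12 crossings at w = -2): V = t^-3 + t^-2 + t^-1 + 1
observation: 3 values of V(t) split the 4 diagrams


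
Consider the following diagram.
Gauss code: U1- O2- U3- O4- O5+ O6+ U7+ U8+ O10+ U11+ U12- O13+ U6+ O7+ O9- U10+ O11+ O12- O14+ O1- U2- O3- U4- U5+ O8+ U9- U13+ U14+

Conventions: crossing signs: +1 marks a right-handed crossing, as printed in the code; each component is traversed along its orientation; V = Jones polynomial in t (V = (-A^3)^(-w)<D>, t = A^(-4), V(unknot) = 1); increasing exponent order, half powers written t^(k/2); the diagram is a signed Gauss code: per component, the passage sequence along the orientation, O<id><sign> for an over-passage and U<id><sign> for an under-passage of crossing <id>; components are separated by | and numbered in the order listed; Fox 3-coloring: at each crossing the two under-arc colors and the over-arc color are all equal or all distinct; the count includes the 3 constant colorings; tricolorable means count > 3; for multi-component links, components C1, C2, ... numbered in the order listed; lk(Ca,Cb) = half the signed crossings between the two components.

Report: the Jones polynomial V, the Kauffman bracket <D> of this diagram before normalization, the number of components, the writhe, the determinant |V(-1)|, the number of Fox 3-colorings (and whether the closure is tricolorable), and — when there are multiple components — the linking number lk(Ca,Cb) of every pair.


Jones polynomial: V(t) = -t^-1 + 2 - t + 2t^2 - t^3 + t^4 - t^5
<D> = -A^-14 + A^-10 - A^-6 + 2A^-2 - A^2 + 2A^6 - A^10; writhe +2
components 1, writhe +2 (14 crossings)
3-colorings: 9 of 3^14, det 9 — tricolorable
note: |V(-1)| = 9: so tricolorable, since 3 divides 9


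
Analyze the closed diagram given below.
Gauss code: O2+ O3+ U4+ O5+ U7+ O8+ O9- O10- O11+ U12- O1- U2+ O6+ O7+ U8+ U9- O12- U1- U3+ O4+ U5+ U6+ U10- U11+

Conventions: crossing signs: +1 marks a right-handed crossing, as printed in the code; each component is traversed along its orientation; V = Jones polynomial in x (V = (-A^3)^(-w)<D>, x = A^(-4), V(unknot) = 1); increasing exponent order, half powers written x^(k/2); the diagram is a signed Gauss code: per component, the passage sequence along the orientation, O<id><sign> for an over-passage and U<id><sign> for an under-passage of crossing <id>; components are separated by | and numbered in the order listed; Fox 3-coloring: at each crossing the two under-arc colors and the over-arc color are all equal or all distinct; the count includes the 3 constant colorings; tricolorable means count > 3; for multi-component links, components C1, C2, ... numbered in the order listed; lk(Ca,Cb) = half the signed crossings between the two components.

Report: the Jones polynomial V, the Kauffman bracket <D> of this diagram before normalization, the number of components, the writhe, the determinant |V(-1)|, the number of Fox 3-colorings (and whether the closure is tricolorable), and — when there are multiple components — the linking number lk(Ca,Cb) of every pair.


V(x) = x - x^2 + 2x^3 - x^4 + x^5 - x^6
bracket: -A^-12 + A^-8 - A^-4 + 2 - A^4 + A^8, w = +4
1 component, writhe +4, over 12 crossings
det 7, colorings 3 of 3^12 — not tricolorable
observation: w = +4 (over 12 crossings) is diagram-only; (-A^3)^(-4) removes it from V


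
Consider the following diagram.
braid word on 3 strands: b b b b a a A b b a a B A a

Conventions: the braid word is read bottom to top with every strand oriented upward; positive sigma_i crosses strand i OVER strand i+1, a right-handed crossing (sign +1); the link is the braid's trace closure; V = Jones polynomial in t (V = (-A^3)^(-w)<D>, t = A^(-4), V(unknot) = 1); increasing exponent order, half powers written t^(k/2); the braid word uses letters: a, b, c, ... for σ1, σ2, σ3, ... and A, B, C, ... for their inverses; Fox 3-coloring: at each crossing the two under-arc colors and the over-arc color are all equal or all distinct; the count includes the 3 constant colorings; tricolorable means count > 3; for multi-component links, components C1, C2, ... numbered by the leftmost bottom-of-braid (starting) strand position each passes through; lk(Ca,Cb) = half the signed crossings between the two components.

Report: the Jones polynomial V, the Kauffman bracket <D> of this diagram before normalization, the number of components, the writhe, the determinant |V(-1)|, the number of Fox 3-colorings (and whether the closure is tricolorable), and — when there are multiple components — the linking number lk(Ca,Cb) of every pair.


V(t) = t^3 + t^5 - t^8
bracket: -A^-8 + A^4 + A^12, w = +8
1 component, writhe +8, over 14 crossings
det 3, colorings 9 of 3^14 — tricolorable
observation: inverse pairs cancel, leaving σ2 σ2 σ2 σ2 σ1 σ2 σ2 σ1 σ1 σ2⁻¹


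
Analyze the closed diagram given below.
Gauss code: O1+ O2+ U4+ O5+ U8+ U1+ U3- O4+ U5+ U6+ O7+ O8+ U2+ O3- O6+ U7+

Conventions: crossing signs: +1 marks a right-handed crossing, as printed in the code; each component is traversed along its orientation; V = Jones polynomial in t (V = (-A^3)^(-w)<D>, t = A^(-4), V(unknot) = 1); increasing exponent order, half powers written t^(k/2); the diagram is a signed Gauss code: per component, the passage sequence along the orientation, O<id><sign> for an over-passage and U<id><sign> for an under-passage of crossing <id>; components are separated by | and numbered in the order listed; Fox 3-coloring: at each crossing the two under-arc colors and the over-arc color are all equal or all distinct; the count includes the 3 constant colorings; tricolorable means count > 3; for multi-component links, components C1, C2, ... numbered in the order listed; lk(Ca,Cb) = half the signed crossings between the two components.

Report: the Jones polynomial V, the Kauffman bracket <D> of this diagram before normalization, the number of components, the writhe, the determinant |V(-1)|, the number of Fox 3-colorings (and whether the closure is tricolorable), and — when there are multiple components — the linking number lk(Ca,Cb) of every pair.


V(t) = t^2 + 2t^4 - 2t^5 + t^6 - 2t^7 + t^8
bracket: A^-14 - 2A^-10 + A^-6 - 2A^-2 + 2A^2 + A^10, w = +6
1 component, writhe +6, over 8 crossings
det 9, colorings 27 of 3^8 — tricolorable
observation: V spans 6 powers of t: at least 6 crossings in any diagram


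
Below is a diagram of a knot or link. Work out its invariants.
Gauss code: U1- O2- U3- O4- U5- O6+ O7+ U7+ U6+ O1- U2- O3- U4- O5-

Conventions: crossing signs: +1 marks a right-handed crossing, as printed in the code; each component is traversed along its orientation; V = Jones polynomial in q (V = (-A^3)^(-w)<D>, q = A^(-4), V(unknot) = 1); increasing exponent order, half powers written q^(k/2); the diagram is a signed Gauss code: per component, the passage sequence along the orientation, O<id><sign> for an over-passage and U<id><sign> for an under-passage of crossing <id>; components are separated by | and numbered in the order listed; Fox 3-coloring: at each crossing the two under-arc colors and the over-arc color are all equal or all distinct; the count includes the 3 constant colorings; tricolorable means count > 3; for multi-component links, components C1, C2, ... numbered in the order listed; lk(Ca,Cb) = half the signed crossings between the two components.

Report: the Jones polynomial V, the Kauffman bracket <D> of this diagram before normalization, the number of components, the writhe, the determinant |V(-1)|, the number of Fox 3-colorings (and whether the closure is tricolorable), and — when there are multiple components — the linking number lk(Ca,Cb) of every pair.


V(q) = -q^-7 + q^-6 - q^-5 + q^-4 + q^-2
bracket: -A^-1 - A^7 + A^11 - A^15 + A^19, w = -3
1 component, writhe -3, over 7 crossings
det 5, colorings 3 of 3^7 — not tricolorable
observation: w = -3 (over 7 crossings) is diagram-only; (-A^3)^(3) removes it from V


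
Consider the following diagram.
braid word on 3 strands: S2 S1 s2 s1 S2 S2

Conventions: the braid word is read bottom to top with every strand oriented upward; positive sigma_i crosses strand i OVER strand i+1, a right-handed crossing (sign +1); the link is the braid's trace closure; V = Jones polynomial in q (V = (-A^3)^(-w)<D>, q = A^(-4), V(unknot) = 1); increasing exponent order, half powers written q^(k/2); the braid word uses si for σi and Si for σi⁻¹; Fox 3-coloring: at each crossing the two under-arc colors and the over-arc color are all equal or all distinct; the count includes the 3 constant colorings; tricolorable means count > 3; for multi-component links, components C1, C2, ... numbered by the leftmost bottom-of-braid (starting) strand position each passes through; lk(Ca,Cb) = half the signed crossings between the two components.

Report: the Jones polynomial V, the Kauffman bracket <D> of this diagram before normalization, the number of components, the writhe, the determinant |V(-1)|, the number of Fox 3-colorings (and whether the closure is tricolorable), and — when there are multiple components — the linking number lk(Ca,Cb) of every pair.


Jones polynomial: V(q) = -q^-4 + q^-3 + q^-1
<D> = A^-2 + A^6 - A^10; writhe -2
components 1, writhe -2 (6 crossings)
3-colorings: 9 of 3^6, det 3 — tricolorable
note: det 3 = |V(-1)|; divisible by 3, so tricolorable


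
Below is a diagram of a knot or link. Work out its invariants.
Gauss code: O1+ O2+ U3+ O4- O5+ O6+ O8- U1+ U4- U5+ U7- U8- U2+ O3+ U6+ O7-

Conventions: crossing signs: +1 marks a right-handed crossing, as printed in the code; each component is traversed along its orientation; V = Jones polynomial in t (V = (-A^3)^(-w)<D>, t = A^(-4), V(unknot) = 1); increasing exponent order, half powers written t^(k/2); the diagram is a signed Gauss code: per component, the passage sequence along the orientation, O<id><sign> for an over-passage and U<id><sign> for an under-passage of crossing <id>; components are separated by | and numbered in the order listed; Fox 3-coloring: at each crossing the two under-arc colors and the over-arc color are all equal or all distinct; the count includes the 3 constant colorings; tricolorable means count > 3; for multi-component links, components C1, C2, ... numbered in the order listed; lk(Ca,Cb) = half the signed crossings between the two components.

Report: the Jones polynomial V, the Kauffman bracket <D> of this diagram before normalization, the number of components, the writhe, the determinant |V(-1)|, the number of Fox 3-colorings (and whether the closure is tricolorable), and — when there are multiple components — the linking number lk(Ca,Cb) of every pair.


Jones polynomial: V(t) = t + t^3 - t^4
<D> = -A^-10 + A^-6 + A^2; writhe +2
components 1, writhe +2 (8 crossings)
3-colorings: 9 of 3^8, det 3 — tricolorable
note: the span of V is 3, forcing >= 3 crossings in any diagram


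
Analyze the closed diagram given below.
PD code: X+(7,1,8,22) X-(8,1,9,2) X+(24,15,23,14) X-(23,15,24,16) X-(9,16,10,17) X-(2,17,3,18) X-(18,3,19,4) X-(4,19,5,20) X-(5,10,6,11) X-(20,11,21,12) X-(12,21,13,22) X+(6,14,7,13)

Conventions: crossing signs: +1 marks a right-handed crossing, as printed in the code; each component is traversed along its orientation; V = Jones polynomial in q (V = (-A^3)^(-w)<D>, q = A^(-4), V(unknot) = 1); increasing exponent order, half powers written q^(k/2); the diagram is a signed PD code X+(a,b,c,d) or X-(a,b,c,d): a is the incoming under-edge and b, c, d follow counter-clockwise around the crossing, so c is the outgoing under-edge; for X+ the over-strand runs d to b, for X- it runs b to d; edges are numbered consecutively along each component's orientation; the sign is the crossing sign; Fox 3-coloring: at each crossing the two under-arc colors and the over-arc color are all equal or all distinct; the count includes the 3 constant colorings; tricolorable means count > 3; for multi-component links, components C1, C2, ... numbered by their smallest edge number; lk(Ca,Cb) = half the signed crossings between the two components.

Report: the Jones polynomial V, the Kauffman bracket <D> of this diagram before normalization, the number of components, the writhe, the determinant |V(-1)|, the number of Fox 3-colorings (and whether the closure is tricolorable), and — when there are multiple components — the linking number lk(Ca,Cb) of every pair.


V(q) = q^(-15/2) - q^(-7/2) - q^(-5/2) - q^(-3/2)
bracket: -A^-12 - A^-8 - A^-4 + A^12, w = -6
2 components, writhe -6, over 12 crossings
lk(C1,C2) = 0
det 0, colorings 9 of 3^12 — tricolorable
observation: w = -6 shifts under R1 moves; the (-A^3)^(6) factor cancels that in V


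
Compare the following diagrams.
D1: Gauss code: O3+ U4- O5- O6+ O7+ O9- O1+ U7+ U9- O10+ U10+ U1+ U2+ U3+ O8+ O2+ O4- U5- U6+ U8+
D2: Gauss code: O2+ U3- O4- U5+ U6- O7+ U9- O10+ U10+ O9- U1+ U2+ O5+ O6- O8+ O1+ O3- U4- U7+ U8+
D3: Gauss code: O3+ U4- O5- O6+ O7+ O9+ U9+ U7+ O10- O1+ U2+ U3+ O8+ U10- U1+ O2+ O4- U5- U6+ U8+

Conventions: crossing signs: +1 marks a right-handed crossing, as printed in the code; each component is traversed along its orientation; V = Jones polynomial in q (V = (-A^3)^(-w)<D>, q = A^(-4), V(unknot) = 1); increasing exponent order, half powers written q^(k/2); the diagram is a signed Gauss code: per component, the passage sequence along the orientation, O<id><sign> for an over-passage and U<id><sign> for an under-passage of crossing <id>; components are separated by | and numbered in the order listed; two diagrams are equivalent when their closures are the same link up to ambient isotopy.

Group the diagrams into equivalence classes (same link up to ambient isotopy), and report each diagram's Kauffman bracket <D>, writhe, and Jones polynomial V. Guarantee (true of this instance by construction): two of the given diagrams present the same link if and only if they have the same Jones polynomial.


grouping into links: {D1, D2, D3}
V(D1) = 1  (w +4, c 10, <D> = A^12)
V(D2) = 1  (w +2, c 10, <D> = A^6)
D3 (bracket A^12; 10 crossings at w = +4): V = 1
why: one V(q) for all 3 diagrams — one class (guaranteed)


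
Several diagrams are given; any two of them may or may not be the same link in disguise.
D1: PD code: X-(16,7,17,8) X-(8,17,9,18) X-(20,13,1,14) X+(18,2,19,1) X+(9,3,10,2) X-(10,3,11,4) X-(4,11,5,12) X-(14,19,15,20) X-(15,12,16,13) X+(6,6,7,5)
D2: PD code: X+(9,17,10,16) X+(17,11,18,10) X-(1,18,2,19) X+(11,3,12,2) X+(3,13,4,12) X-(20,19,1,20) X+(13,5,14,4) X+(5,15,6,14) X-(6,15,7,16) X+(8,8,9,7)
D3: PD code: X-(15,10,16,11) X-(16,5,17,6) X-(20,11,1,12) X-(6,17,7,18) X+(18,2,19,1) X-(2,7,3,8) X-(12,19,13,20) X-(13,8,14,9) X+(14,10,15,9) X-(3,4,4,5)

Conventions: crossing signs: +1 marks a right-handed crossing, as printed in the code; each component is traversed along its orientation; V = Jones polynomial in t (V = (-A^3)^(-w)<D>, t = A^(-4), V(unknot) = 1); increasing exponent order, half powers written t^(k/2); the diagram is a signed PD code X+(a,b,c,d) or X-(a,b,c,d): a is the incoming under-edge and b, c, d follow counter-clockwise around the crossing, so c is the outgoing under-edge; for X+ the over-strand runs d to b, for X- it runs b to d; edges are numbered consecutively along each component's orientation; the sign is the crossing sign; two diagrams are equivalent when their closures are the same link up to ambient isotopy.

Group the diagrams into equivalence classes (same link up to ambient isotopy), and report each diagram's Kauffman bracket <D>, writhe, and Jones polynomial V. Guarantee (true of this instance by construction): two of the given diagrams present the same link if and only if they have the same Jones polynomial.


equivalence classes: {D1, D3} | {D2}
D1 (bracket A^-8 - A^-4 + 2 - A^4 + A^8 - A^12; 10 crossings at w = -4): V = -t^-6 + t^-5 - t^-4 + 2t^-3 - t^-2 + t^-1
V(D2) = t^2 + t^4 - t^5 + t^6 - t^7  (w +4, c 10, <D> = -A^-16 + A^-12 - A^-8 + A^-4 + A^4)
V(D3) = -t^-6 + t^-5 - t^-4 + 2t^-3 - t^-2 + t^-1  [10 crossings, <D> = A^-14 - A^-10 + 2A^-6 - A^-2 + A^2 - A^6, w = -6]
key observation: V(t) takes 2 values over 3 diagrams, fixing the grouping


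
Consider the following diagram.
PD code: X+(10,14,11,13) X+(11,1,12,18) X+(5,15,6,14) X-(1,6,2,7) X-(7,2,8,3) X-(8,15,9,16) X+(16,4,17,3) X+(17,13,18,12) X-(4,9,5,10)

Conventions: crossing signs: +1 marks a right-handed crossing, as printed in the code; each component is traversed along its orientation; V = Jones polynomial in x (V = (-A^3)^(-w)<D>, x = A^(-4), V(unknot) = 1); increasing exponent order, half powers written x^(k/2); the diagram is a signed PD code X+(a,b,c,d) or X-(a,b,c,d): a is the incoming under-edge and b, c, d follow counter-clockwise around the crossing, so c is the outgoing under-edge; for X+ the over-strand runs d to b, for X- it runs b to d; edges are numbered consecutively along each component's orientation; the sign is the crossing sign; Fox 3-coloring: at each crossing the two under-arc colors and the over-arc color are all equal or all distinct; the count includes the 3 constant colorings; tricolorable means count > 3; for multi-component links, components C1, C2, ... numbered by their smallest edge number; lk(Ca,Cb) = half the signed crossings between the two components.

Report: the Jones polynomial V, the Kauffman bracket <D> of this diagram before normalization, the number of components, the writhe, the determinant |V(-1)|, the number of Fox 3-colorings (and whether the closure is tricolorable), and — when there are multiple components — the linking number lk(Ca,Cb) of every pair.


V = -x^-3 + 2x^-2 - 2x^-1 + 3 - 2x + 2x^2 - x^3
<D> = A^-9 - 2A^-5 + 2A^-1 - 3A^3 + 2A^7 - 2A^11 + A^15 (w = +1)
1 component over 9 crossings, w = +1
3 Fox colorings among 3^9, |V(-1)| = 13: not tricolorable
why: palindromic: swapping x for 1/x fixes V


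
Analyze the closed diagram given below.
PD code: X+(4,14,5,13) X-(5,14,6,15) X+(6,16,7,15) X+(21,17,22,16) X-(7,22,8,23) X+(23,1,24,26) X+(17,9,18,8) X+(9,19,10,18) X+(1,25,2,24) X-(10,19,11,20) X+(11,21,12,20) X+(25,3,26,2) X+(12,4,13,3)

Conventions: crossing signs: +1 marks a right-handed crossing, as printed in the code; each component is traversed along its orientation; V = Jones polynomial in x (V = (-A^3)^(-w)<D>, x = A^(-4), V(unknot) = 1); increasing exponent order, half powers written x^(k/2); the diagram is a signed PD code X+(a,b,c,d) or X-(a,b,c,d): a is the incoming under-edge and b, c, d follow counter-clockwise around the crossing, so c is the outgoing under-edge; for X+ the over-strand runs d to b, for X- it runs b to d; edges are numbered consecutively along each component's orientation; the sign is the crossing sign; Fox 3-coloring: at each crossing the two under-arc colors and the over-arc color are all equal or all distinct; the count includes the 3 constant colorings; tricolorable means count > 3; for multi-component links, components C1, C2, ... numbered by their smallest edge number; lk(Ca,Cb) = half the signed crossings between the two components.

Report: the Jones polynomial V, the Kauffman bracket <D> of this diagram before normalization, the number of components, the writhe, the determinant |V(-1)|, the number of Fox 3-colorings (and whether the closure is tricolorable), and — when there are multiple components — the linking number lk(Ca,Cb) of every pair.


Jones polynomial: V(x) = x^2 - x^3 + 3x^4 - 3x^5 + 4x^6 - 4x^7 + 2x^8 - 2x^9 + x^10
<D> = -A^-19 + 2A^-15 - 2A^-11 + 4A^-7 - 4A^-3 + 3A - 3A^5 + A^9 - A^13; writhe +7
components 1, writhe +7 (13 crossings)
3-colorings: 9 of 3^13, det 21 — tricolorable
note: det 21 = |V(-1)|; divisible by 3, so tricolorable


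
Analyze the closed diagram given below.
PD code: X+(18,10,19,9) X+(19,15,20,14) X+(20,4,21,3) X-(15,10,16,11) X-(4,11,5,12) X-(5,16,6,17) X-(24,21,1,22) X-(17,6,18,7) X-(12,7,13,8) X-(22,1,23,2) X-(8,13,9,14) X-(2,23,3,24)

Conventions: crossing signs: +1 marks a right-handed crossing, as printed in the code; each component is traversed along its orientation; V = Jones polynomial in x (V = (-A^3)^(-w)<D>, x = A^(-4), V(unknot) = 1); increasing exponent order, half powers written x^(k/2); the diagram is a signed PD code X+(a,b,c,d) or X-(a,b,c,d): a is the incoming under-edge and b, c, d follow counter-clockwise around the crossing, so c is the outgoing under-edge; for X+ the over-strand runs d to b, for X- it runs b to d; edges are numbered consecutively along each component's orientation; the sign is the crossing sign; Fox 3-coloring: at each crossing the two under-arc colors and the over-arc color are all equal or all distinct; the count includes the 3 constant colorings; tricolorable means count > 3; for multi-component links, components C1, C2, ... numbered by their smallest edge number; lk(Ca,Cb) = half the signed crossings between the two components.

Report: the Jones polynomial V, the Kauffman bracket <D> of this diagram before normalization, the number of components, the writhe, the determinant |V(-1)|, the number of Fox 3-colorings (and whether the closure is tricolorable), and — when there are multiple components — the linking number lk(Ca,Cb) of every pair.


V(x) = x^-8 - 2x^-7 + x^-6 - 2x^-5 + 2x^-4 + x^-2
bracket: A^-10 + 2A^-2 - 2A^2 + A^6 - 2A^10 + A^14, w = -6
1 component, writhe -6, over 12 crossings
det 9, colorings 27 of 3^12 — tricolorable
observation: w = -6 (over 12 crossings) is diagram-only; (-A^3)^(6) removes it from V


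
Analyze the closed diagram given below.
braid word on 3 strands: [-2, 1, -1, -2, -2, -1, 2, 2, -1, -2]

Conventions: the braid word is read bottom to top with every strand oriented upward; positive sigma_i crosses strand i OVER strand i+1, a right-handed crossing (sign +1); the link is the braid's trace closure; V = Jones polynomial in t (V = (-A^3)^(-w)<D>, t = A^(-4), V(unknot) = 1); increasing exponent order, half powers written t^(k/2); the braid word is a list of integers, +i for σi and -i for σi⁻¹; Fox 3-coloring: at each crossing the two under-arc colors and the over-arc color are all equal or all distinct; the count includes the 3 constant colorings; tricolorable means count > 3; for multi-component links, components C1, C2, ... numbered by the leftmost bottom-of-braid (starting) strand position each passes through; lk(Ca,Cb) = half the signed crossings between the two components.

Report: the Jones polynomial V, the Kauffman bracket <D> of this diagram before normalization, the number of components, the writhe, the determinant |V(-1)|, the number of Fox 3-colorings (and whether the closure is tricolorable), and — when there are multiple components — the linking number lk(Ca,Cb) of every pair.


V(t) = t^-7 - t^-6 + 2t^-5 - 2t^-4 + 3t^-3 - t^-2 + 2t^-1
bracket: 2A^-8 - A^-4 + 3 - 2A^4 + 2A^8 - A^12 + A^16, w = -4
3 components, writhe -4, over 10 crossings
lk(C1,C2) = +1
linking number lk(C1,C3) = -1
lk(C2,C3): -2
det 12, colorings 9 of 3^10 — tricolorable
observation: w = -4 (over 10 crossings) is diagram-only; (-A^3)^(4) removes it from V


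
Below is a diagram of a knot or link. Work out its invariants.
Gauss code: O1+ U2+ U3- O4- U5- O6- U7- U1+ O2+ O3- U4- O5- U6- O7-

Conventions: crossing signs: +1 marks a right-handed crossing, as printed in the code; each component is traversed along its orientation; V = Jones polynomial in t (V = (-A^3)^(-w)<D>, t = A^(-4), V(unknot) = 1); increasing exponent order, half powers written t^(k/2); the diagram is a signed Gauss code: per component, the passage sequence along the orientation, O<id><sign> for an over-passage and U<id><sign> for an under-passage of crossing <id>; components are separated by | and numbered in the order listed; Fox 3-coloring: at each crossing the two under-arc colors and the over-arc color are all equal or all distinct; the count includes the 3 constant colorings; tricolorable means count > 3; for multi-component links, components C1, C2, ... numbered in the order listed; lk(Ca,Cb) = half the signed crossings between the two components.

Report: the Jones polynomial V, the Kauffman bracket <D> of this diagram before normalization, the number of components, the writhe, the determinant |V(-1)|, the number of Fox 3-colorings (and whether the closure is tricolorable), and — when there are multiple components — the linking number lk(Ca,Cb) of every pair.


V(t) = -t^-4 + t^-3 + t^-1
bracket: -A^-5 - A^3 + A^7, w = -3
1 component, writhe -3, over 7 crossings
det 3, colorings 9 of 3^7 — tricolorable
observation: |V(-1)| = 3: so tricolorable, since 3 divides 3


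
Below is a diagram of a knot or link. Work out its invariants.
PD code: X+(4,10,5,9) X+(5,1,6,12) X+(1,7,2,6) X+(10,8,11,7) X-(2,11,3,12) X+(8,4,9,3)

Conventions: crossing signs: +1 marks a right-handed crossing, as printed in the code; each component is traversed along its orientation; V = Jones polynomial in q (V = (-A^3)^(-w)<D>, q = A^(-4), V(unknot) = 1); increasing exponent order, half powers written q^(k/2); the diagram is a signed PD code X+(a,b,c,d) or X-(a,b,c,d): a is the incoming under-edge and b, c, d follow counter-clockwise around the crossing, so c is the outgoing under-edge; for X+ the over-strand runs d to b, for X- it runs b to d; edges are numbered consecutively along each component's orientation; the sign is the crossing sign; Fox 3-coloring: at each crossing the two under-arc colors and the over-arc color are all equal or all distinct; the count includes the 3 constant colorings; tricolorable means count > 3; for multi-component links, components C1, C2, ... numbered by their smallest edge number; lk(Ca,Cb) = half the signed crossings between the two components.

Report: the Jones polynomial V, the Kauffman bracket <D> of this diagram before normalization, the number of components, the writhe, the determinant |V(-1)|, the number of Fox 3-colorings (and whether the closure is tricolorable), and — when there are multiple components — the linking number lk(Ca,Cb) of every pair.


V = q - q^2 + 2q^3 - q^4 + q^5 - q^6
<D> = -A^-12 + A^-8 - A^-4 + 2 - A^4 + A^8 (w = +4)
1 component over 6 crossings, w = +4
3 Fox colorings among 3^6, |V(-1)| = 7: not tricolorable
why: det 7 = |V(-1)|; not divisible by 3, so not tricolorable


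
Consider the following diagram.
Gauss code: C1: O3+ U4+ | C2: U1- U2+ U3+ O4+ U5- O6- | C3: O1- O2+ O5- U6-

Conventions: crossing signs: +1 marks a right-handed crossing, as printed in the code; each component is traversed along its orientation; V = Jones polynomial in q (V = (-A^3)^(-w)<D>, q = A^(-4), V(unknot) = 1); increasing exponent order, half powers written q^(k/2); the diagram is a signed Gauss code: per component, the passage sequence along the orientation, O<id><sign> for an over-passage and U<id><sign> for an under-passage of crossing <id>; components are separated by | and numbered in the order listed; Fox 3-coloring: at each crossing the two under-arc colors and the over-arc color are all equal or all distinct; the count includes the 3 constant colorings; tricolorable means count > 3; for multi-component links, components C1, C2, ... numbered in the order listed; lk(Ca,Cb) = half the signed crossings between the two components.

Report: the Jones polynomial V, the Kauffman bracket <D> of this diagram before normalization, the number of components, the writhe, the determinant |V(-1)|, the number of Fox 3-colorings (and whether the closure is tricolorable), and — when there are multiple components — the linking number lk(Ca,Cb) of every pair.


Jones polynomial: V(q) = q^-2 + 2 + q^2
<D> = A^-8 + 2 + A^8; writhe 0
components 3, writhe 0 (6 crossings)
linking number lk(C1,C2) = +1
lk(C1,C3): 0
lk(C2,C3) = -1
3-colorings: 3 of 3^6, det 4 — not tricolorable
note: summing lk over 3 pairs gives 0


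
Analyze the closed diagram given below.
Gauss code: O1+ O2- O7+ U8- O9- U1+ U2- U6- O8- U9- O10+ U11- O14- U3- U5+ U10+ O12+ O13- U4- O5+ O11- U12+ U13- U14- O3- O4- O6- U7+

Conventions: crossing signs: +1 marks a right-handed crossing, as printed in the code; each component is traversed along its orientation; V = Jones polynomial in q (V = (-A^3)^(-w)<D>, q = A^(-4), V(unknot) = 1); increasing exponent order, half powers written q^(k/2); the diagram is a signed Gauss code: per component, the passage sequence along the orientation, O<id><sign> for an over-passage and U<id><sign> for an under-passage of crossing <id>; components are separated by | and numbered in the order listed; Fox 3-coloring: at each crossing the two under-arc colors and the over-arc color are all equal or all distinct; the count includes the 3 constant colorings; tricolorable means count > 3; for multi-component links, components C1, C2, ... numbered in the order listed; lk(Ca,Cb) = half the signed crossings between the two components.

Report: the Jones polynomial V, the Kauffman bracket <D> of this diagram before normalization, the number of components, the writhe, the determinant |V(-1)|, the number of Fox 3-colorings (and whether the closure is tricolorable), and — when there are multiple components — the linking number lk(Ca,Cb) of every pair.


Jones polynomial: V(q) = q^-8 - 2q^-7 + q^-6 - 2q^-5 + 2q^-4 + q^-2
<D> = A^-4 + 2A^4 - 2A^8 + A^12 - 2A^16 + A^20; writhe -4
components 1, writhe -4 (14 crossings)
3-colorings: 27 of 3^14, det 9 — tricolorable
note: w = -4 shifts under R1 moves; the (-A^3)^(4) factor cancels that in V


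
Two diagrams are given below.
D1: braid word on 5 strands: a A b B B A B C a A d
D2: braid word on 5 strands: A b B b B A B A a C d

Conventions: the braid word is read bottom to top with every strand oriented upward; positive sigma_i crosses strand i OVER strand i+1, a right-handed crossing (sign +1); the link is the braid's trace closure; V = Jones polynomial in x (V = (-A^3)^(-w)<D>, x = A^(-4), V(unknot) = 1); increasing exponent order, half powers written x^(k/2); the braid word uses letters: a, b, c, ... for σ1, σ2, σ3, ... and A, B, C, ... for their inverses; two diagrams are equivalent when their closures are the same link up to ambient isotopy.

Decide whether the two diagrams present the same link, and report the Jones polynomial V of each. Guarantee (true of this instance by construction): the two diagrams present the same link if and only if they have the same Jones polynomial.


equivalent: yes
V(D1) = -x^(-5/2) - x^(-1/2)  (w -3, c 11, <D> = A^-7 + A)
D2 (bracket A^-7 + A; 11 crossings at w = -3): V = -x^(-5/2) - x^(-1/2)
why: D2 (11 crossings) and D1 (11) are Markov-related braid presentations


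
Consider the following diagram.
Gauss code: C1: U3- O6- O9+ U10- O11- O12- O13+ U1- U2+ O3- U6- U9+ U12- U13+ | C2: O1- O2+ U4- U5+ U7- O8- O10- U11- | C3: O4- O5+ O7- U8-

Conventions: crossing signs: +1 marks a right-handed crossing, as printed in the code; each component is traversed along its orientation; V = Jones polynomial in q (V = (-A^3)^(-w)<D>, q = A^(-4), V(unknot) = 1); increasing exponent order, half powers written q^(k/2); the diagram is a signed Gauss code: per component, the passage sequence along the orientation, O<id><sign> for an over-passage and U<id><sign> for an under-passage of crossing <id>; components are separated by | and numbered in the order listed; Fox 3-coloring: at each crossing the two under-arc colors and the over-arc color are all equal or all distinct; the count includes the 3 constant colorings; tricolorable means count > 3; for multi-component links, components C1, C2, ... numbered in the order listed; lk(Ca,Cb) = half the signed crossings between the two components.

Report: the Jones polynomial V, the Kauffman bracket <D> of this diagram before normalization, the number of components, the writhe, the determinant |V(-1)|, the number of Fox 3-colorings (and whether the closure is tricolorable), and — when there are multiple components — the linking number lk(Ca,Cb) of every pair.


V = q^-5 + 2q^-3 + q^-1
<D> = -A^-11 - 2A^-3 - A^5 (w = -5)
3 components over 13 crossings, w = -5
lk(C1,C2): -1
lk(C1,C3) = 0
linking number lk(C2,C3) = -1
3 Fox colorings among 3^13, |V(-1)| = 4: not tricolorable
why: |V(-1)| = 4: so not tricolorable, since 3 does not divide 4


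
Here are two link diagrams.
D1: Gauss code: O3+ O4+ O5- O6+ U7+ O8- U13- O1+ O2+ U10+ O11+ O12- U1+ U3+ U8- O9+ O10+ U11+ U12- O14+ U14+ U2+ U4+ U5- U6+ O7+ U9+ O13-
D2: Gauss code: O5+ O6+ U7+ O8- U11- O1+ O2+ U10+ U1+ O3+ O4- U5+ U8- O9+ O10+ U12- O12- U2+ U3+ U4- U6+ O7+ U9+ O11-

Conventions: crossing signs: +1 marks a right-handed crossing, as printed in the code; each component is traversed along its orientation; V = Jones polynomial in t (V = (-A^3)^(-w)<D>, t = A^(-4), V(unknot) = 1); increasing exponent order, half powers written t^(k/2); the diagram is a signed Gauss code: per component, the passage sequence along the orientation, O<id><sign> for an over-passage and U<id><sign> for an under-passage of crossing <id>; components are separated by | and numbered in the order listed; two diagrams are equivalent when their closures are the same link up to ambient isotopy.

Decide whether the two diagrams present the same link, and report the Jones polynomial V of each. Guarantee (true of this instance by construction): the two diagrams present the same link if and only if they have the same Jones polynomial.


equivalent: yes
D1 (bracket -A^-6 + A^-2 - A^2 + 2A^6 - A^10 + A^14; 14 crossings at w = +6): V = t - t^2 + 2t^3 - t^4 + t^5 - t^6
D2 (bracket -A^-12 + A^-8 - A^-4 + 2 - A^4 + A^8; 12 crossings at w = +4): V = t - t^2 + 2t^3 - t^4 + t^5 - t^6
key observation: Reidemeister moves carry D1 (14 crossings) to D2 (12)


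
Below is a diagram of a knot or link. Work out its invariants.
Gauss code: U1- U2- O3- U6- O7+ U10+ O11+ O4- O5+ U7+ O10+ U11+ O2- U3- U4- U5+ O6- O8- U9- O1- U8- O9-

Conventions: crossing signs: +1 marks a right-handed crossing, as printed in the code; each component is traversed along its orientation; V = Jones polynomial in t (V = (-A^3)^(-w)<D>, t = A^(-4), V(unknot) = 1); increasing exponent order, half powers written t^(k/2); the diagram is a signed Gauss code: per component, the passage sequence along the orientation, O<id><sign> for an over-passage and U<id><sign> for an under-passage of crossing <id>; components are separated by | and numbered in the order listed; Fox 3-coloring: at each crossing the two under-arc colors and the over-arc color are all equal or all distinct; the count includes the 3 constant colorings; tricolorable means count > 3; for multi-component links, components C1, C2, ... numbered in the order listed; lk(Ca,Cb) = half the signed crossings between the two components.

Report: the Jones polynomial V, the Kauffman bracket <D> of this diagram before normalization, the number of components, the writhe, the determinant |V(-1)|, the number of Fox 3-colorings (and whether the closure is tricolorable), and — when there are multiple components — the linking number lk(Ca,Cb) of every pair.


V = t^-7 - 2t^-6 + 2t^-5 - 5t^-4 + 5t^-3 - 3t^-2 + 5t^-1 - 2 + t - t^2
<D> = A^-17 - A^-13 + 2A^-9 - 5A^-5 + 3A^-1 - 5A^3 + 5A^7 - 2A^11 + 2A^15 - A^19 (w = -3)
1 component over 11 crossings, w = -3
81 Fox colorings among 3^11, |V(-1)| = 27: tricolorable
why: |V(-1)| = 27: so tricolorable, since 3 divides 27
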